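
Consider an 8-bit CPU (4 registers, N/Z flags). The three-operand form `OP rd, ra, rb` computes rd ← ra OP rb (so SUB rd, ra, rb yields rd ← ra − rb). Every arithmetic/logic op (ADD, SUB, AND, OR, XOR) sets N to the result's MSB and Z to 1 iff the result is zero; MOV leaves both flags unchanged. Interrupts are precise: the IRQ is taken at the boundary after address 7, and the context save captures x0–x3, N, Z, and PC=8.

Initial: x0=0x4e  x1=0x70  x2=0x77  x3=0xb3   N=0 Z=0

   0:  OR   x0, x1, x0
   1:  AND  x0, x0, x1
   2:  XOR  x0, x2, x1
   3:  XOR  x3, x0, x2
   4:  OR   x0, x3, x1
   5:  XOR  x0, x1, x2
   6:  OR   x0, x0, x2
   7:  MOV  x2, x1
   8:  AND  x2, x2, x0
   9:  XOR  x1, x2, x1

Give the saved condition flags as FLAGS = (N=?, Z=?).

after  0: x0=0x7e x1=0x70 x2=0x77 x3=0xb3  N=0 Z=0
after  1: x0=0x70 x1=0x70 x2=0x77 x3=0xb3  N=0 Z=0
after  2: x0=0x07 x1=0x70 x2=0x77 x3=0xb3  N=0 Z=0
after  3: x0=0x07 x1=0x70 x2=0x77 x3=0x70  N=0 Z=0
after  4: x0=0x70 x1=0x70 x2=0x77 x3=0x70  N=0 Z=0
after  5: x0=0x07 x1=0x70 x2=0x77 x3=0x70  N=0 Z=0
after  6: x0=0x77 x1=0x70 x2=0x77 x3=0x70  N=0 Z=0
after  7: x0=0x77 x1=0x70 x2=0x70 x3=0x70  N=0 Z=0
-- IRQ taken; context saved, return-PC = 8 --

FLAGS = (N=0, Z=0)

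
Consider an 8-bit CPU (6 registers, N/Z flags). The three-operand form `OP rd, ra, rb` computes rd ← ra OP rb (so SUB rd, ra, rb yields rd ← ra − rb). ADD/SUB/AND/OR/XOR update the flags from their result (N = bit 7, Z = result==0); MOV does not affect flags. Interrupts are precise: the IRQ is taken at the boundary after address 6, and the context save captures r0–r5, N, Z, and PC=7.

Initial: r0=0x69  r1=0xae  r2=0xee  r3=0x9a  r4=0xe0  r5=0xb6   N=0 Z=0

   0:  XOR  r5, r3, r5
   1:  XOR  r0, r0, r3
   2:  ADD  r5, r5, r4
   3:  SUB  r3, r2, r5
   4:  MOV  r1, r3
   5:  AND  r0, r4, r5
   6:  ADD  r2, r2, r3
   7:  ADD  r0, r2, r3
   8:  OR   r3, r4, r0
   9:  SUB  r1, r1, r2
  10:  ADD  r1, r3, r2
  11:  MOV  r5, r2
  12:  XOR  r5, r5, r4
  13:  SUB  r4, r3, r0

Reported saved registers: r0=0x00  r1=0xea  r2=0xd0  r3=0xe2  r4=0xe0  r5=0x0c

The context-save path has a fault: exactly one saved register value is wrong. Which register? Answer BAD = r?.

after  0: r0=0x69 r1=0xae r2=0xee r3=0x9a r4=0xe0 r5=0x2c  N=0 Z=0
after  1: r0=0xf3 r1=0xae r2=0xee r3=0x9a r4=0xe0 r5=0x2c  N=1 Z=0
after  2: r0=0xf3 r1=0xae r2=0xee r3=0x9a r4=0xe0 r5=0x0c  N=0 Z=0
after  3: r0=0xf3 r1=0xae r2=0xee r3=0xe2 r4=0xe0 r5=0x0c  N=1 Z=0
after  4: r0=0xf3 r1=0xe2 r2=0xee r3=0xe2 r4=0xe0 r5=0x0c  N=1 Z=0
after  5: r0=0x00 r1=0xe2 r2=0xee r3=0xe2 r4=0xe0 r5=0x0c  N=0 Z=1
after  6: r0=0x00 r1=0xe2 r2=0xd0 r3=0xe2 r4=0xe0 r5=0x0c  N=1 Z=0
-- IRQ taken; context saved, return-PC = 7 --
mismatch: r1: reported 0xea vs actual 0xe2

BAD = r1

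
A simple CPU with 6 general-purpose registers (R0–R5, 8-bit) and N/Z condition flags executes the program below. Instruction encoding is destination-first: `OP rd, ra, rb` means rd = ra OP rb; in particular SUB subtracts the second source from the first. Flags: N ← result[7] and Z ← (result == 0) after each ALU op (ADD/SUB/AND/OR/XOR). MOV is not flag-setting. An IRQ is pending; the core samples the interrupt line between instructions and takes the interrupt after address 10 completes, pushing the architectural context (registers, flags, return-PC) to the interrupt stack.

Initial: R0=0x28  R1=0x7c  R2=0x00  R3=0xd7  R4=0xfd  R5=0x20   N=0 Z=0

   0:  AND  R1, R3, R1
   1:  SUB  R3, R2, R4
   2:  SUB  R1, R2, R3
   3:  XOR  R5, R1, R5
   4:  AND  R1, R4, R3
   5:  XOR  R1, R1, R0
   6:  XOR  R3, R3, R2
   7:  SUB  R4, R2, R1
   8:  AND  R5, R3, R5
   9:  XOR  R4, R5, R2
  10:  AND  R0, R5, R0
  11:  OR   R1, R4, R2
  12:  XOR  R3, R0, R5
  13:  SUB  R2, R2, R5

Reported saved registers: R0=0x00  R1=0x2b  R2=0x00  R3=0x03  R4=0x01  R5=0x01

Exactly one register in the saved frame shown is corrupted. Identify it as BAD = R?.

BAD = R1

after  0: R0=0x28 R1=0x54 R2=0x00 R3=0xd7 R4=0xfd R5=0x20  N=0 Z=0
after  1: R0=0x28 R1=0x54 R2=0x00 R3=0x03 R4=0xfd R5=0x20  N=0 Z=0
after  2: R0=0x28 R1=0xfd R2=0x00 R3=0x03 R4=0xfd R5=0x20  N=1 Z=0
after  3: R0=0x28 R1=0xfd R2=0x00 R3=0x03 R4=0xfd R5=0xdd  N=1 Z=0
after  4: R0=0x28 R1=0x01 R2=0x00 R3=0x03 R4=0xfd R5=0xdd  N=0 Z=0
after  5: R0=0x28 R1=0x29 R2=0x00 R3=0x03 R4=0xfd R5=0xdd  N=0 Z=0
after  6: R0=0x28 R1=0x29 R2=0x00 R3=0x03 R4=0xfd R5=0xdd  N=0 Z=0
after  7: R0=0x28 R1=0x29 R2=0x00 R3=0x03 R4=0xd7 R5=0xdd  N=1 Z=0
after  8: R0=0x28 R1=0x29 R2=0x00 R3=0x03 R4=0xd7 R5=0x01  N=0 Z=0
after  9: R0=0x28 R1=0x29 R2=0x00 R3=0x03 R4=0x01 R5=0x01  N=0 Z=0
after 10: R0=0x00 R1=0x29 R2=0x00 R3=0x03 R4=0x01 R5=0x01  N=0 Z=1
-- IRQ taken; context saved, return-PC = 11 --
mismatch: R1: reported 0x2b vs actual 0x29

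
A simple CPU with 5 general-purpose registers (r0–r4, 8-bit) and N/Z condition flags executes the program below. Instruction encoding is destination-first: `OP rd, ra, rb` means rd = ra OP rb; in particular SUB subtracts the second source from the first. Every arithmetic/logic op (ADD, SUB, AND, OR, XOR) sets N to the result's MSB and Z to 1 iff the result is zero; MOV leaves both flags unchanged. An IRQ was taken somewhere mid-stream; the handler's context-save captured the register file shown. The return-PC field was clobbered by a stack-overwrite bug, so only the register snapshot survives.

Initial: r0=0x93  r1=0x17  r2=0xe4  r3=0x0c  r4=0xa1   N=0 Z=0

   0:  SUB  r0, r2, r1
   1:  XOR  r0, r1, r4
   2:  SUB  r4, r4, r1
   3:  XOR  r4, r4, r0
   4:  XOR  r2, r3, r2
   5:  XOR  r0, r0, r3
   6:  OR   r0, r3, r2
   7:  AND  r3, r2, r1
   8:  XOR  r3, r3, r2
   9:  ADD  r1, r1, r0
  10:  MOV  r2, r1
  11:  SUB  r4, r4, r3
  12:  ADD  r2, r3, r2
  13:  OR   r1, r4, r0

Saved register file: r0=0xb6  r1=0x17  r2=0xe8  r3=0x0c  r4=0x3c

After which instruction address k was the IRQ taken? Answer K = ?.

K = 4

after  0: r0=0xcd r1=0x17 r2=0xe4 r3=0x0c r4=0xa1  N=1 Z=0
after  1: r0=0xb6 r1=0x17 r2=0xe4 r3=0x0c r4=0xa1  N=1 Z=0
after  2: r0=0xb6 r1=0x17 r2=0xe4 r3=0x0c r4=0x8a  N=1 Z=0
after  3: r0=0xb6 r1=0x17 r2=0xe4 r3=0x0c r4=0x3c  N=0 Z=0
after  4: r0=0xb6 r1=0x17 r2=0xe8 r3=0x0c r4=0x3c  N=1 Z=0
-- IRQ taken; context saved, return-PC = 5 --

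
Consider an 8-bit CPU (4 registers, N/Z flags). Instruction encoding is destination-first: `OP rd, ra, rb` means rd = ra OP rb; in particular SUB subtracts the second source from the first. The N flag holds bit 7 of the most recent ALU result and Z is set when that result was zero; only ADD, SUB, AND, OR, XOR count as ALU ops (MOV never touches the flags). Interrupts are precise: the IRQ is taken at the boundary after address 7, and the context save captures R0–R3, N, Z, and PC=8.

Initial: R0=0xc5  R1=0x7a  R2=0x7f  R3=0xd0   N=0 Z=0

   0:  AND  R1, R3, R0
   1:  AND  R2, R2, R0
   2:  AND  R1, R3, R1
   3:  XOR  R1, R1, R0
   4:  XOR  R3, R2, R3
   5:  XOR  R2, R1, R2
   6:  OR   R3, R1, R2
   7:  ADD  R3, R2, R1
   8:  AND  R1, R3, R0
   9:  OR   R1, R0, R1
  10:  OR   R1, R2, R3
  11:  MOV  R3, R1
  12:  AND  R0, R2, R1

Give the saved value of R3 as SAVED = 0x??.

SAVED = 0x45

after  0: R0=0xc5 R1=0xc0 R2=0x7f R3=0xd0  N=1 Z=0
after  1: R0=0xc5 R1=0xc0 R2=0x45 R3=0xd0  N=0 Z=0
after  2: R0=0xc5 R1=0xc0 R2=0x45 R3=0xd0  N=1 Z=0
after  3: R0=0xc5 R1=0x05 R2=0x45 R3=0xd0  N=0 Z=0
after  4: R0=0xc5 R1=0x05 R2=0x45 R3=0x95  N=1 Z=0
after  5: R0=0xc5 R1=0x05 R2=0x40 R3=0x95  N=0 Z=0
after  6: R0=0xc5 R1=0x05 R2=0x40 R3=0x45  N=0 Z=0
after  7: R0=0xc5 R1=0x05 R2=0x40 R3=0x45  N=0 Z=0
-- IRQ taken; context saved, return-PC = 8 --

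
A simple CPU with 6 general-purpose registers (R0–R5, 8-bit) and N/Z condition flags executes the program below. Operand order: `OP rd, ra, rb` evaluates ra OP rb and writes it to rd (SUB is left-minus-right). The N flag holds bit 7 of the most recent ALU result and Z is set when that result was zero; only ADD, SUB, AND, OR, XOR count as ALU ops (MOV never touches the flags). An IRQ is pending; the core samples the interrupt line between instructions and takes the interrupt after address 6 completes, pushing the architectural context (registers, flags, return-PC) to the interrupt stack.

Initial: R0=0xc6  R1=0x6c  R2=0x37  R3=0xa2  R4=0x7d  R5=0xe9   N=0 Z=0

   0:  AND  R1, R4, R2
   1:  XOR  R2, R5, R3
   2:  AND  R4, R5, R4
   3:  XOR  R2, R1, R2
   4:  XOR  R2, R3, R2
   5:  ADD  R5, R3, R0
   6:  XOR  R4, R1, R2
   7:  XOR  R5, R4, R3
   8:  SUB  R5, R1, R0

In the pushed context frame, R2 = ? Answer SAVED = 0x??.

after  0: R0=0xc6 R1=0x35 R2=0x37 R3=0xa2 R4=0x7d R5=0xe9  N=0 Z=0
after  1: R0=0xc6 R1=0x35 R2=0x4b R3=0xa2 R4=0x7d R5=0xe9  N=0 Z=0
after  2: R0=0xc6 R1=0x35 R2=0x4b R3=0xa2 R4=0x69 R5=0xe9  N=0 Z=0
after  3: R0=0xc6 R1=0x35 R2=0x7e R3=0xa2 R4=0x69 R5=0xe9  N=0 Z=0
after  4: R0=0xc6 R1=0x35 R2=0xdc R3=0xa2 R4=0x69 R5=0xe9  N=1 Z=0
after  5: R0=0xc6 R1=0x35 R2=0xdc R3=0xa2 R4=0x69 R5=0x68  N=0 Z=0
after  6: R0=0xc6 R1=0x35 R2=0xdc R3=0xa2 R4=0xe9 R5=0x68  N=1 Z=0
-- IRQ taken; context saved, return-PC = 7 --

SAVED = 0xdc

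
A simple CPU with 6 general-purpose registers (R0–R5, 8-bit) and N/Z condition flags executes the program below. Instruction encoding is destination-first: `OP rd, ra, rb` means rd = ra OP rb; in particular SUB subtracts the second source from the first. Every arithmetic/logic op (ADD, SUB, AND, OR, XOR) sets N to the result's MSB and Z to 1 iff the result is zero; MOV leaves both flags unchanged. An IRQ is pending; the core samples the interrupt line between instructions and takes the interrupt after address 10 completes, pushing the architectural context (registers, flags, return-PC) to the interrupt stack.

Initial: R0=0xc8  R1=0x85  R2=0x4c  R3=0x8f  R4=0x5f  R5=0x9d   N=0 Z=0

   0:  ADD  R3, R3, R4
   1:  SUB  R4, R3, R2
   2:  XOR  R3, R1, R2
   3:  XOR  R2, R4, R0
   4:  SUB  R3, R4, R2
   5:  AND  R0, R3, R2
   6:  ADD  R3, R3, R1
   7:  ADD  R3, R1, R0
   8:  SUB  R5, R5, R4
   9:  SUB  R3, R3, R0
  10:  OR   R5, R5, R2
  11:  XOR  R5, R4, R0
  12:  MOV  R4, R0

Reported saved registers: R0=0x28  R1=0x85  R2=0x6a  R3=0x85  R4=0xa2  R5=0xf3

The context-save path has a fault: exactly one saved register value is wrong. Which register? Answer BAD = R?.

BAD = R5

after  0: R0=0xc8 R1=0x85 R2=0x4c R3=0xee R4=0x5f R5=0x9d  N=1 Z=0
after  1: R0=0xc8 R1=0x85 R2=0x4c R3=0xee R4=0xa2 R5=0x9d  N=1 Z=0
after  2: R0=0xc8 R1=0x85 R2=0x4c R3=0xc9 R4=0xa2 R5=0x9d  N=1 Z=0
after  3: R0=0xc8 R1=0x85 R2=0x6a R3=0xc9 R4=0xa2 R5=0x9d  N=0 Z=0
after  4: R0=0xc8 R1=0x85 R2=0x6a R3=0x38 R4=0xa2 R5=0x9d  N=0 Z=0
after  5: R0=0x28 R1=0x85 R2=0x6a R3=0x38 R4=0xa2 R5=0x9d  N=0 Z=0
after  6: R0=0x28 R1=0x85 R2=0x6a R3=0xbd R4=0xa2 R5=0x9d  N=1 Z=0
after  7: R0=0x28 R1=0x85 R2=0x6a R3=0xad R4=0xa2 R5=0x9d  N=1 Z=0
after  8: R0=0x28 R1=0x85 R2=0x6a R3=0xad R4=0xa2 R5=0xfb  N=1 Z=0
after  9: R0=0x28 R1=0x85 R2=0x6a R3=0x85 R4=0xa2 R5=0xfb  N=1 Z=0
after 10: R0=0x28 R1=0x85 R2=0x6a R3=0x85 R4=0xa2 R5=0xfb  N=1 Z=0
-- IRQ taken; context saved, return-PC = 11 --
mismatch: R5: reported 0xf3 vs actual 0xfb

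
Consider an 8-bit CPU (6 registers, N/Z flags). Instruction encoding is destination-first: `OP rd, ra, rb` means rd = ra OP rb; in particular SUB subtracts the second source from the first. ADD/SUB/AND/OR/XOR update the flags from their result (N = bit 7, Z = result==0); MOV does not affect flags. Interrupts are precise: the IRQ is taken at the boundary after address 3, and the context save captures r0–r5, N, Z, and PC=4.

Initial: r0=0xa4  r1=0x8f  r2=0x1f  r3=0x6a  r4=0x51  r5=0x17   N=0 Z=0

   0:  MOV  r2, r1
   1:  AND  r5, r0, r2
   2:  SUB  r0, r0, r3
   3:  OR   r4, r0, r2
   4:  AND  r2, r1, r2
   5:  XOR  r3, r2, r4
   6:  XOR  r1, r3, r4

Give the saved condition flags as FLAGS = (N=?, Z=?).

FLAGS = (N=1, Z=0)

after  0: r0=0xa4 r1=0x8f r2=0x8f r3=0x6a r4=0x51 r5=0x17  N=0 Z=0
after  1: r0=0xa4 r1=0x8f r2=0x8f r3=0x6a r4=0x51 r5=0x84  N=1 Z=0
after  2: r0=0x3a r1=0x8f r2=0x8f r3=0x6a r4=0x51 r5=0x84  N=0 Z=0
after  3: r0=0x3a r1=0x8f r2=0x8f r3=0x6a r4=0xbf r5=0x84  N=1 Z=0
-- IRQ taken; context saved, return-PC = 4 --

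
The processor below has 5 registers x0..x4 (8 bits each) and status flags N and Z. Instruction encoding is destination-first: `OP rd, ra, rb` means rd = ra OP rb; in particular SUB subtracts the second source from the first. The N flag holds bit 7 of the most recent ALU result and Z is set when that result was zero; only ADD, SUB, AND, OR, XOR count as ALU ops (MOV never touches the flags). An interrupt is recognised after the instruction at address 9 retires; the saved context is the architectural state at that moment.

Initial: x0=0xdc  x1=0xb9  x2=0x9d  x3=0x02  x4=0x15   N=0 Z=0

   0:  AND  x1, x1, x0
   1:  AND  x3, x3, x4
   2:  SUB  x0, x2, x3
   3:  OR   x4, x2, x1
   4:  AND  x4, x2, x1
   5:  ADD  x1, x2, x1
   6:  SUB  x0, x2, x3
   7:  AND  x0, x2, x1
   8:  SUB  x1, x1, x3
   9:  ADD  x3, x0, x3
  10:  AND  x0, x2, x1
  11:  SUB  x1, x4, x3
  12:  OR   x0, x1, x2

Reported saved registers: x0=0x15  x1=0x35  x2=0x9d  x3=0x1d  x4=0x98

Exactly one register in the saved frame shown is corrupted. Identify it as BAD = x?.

BAD = x3

after  0: x0=0xdc x1=0x98 x2=0x9d x3=0x02 x4=0x15  N=1 Z=0
after  1: x0=0xdc x1=0x98 x2=0x9d x3=0x00 x4=0x15  N=0 Z=1
after  2: x0=0x9d x1=0x98 x2=0x9d x3=0x00 x4=0x15  N=1 Z=0
after  3: x0=0x9d x1=0x98 x2=0x9d x3=0x00 x4=0x9d  N=1 Z=0
after  4: x0=0x9d x1=0x98 x2=0x9d x3=0x00 x4=0x98  N=1 Z=0
after  5: x0=0x9d x1=0x35 x2=0x9d x3=0x00 x4=0x98  N=0 Z=0
after  6: x0=0x9d x1=0x35 x2=0x9d x3=0x00 x4=0x98  N=1 Z=0
after  7: x0=0x15 x1=0x35 x2=0x9d x3=0x00 x4=0x98  N=0 Z=0
after  8: x0=0x15 x1=0x35 x2=0x9d x3=0x00 x4=0x98  N=0 Z=0
after  9: x0=0x15 x1=0x35 x2=0x9d x3=0x15 x4=0x98  N=0 Z=0
-- IRQ taken; context saved, return-PC = 10 --
mismatch: x3: reported 0x1d vs actual 0x15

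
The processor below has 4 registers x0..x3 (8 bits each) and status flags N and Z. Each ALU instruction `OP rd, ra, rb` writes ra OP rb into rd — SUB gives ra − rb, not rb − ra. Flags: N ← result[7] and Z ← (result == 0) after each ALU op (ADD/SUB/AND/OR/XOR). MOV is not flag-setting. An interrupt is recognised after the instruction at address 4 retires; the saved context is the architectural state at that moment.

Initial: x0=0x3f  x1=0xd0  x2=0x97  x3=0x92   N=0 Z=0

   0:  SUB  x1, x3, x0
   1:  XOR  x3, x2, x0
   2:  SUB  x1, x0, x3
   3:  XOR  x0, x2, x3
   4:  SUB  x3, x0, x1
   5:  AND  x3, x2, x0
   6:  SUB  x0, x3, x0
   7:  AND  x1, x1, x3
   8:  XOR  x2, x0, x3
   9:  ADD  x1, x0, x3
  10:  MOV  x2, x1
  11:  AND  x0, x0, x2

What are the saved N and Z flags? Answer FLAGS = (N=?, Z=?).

after  0: x0=0x3f x1=0x53 x2=0x97 x3=0x92  N=0 Z=0
after  1: x0=0x3f x1=0x53 x2=0x97 x3=0xa8  N=1 Z=0
after  2: x0=0x3f x1=0x97 x2=0x97 x3=0xa8  N=1 Z=0
after  3: x0=0x3f x1=0x97 x2=0x97 x3=0xa8  N=0 Z=0
after  4: x0=0x3f x1=0x97 x2=0x97 x3=0xa8  N=1 Z=0
-- IRQ taken; context saved, return-PC = 5 --

FLAGS = (N=1, Z=0)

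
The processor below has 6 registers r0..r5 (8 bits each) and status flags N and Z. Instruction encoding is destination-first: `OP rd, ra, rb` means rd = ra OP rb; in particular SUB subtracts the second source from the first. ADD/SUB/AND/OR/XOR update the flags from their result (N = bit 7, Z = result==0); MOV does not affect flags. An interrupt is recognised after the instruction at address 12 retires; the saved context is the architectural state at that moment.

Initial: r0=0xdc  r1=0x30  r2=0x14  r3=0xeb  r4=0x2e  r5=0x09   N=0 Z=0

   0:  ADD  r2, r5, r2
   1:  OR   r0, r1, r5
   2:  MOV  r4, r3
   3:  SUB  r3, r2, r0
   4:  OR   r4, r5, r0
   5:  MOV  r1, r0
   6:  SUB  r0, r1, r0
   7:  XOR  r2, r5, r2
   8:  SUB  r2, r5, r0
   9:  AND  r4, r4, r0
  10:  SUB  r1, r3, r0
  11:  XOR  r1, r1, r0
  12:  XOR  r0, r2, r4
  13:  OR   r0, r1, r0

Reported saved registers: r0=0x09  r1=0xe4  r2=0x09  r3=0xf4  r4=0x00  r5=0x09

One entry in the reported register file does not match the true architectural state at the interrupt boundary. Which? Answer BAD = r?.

after  0: r0=0xdc r1=0x30 r2=0x1d r3=0xeb r4=0x2e r5=0x09  N=0 Z=0
after  1: r0=0x39 r1=0x30 r2=0x1d r3=0xeb r4=0x2e r5=0x09  N=0 Z=0
after  2: r0=0x39 r1=0x30 r2=0x1d r3=0xeb r4=0xeb r5=0x09  N=0 Z=0
after  3: r0=0x39 r1=0x30 r2=0x1d r3=0xe4 r4=0xeb r5=0x09  N=1 Z=0
after  4: r0=0x39 r1=0x30 r2=0x1d r3=0xe4 r4=0x39 r5=0x09  N=0 Z=0
after  5: r0=0x39 r1=0x39 r2=0x1d r3=0xe4 r4=0x39 r5=0x09  N=0 Z=0
after  6: r0=0x00 r1=0x39 r2=0x1d r3=0xe4 r4=0x39 r5=0x09  N=0 Z=1
after  7: r0=0x00 r1=0x39 r2=0x14 r3=0xe4 r4=0x39 r5=0x09  N=0 Z=0
after  8: r0=0x00 r1=0x39 r2=0x09 r3=0xe4 r4=0x39 r5=0x09  N=0 Z=0
after  9: r0=0x00 r1=0x39 r2=0x09 r3=0xe4 r4=0x00 r5=0x09  N=0 Z=1
after 10: r0=0x00 r1=0xe4 r2=0x09 r3=0xe4 r4=0x00 r5=0x09  N=1 Z=0
after 11: r0=0x00 r1=0xe4 r2=0x09 r3=0xe4 r4=0x00 r5=0x09  N=1 Z=0
after 12: r0=0x09 r1=0xe4 r2=0x09 r3=0xe4 r4=0x00 r5=0x09  N=0 Z=0
-- IRQ taken; context saved, return-PC = 13 --
mismatch: r3: reported 0xf4 vs actual 0xe4

BAD = r3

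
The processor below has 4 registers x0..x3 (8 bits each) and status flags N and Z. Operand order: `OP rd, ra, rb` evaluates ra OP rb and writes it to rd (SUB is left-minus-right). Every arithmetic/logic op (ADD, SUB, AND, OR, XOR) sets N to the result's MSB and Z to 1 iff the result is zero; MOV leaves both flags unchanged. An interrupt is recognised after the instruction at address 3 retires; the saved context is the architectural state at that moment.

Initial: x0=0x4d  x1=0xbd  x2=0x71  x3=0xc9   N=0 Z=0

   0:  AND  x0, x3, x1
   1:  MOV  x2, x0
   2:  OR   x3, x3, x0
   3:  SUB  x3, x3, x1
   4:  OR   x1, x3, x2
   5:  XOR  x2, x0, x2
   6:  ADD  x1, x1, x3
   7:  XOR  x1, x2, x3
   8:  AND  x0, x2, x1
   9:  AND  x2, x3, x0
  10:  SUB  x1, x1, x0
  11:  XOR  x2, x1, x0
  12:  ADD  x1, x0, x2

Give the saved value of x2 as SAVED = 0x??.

after  0: x0=0x89 x1=0xbd x2=0x71 x3=0xc9  N=1 Z=0
after  1: x0=0x89 x1=0xbd x2=0x89 x3=0xc9  N=1 Z=0
after  2: x0=0x89 x1=0xbd x2=0x89 x3=0xc9  N=1 Z=0
after  3: x0=0x89 x1=0xbd x2=0x89 x3=0x0c  N=0 Z=0
-- IRQ taken; context saved, return-PC = 4 --

SAVED = 0x89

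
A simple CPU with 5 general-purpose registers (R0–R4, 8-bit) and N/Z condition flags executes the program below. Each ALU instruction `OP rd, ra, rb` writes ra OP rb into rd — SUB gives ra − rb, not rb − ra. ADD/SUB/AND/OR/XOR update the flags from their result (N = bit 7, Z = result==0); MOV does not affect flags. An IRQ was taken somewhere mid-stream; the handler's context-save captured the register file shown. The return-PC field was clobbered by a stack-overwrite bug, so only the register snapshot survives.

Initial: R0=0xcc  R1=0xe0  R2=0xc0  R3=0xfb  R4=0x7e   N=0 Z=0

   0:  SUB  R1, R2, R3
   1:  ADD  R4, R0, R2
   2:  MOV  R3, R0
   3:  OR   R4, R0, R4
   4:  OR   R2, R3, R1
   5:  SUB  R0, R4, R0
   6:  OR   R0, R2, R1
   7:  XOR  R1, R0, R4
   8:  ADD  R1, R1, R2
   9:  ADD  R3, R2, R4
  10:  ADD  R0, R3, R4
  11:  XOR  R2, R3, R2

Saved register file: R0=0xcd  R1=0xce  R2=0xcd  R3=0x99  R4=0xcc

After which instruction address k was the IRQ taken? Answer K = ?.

K = 9

after  0: R0=0xcc R1=0xc5 R2=0xc0 R3=0xfb R4=0x7e  N=1 Z=0
after  1: R0=0xcc R1=0xc5 R2=0xc0 R3=0xfb R4=0x8c  N=1 Z=0
after  2: R0=0xcc R1=0xc5 R2=0xc0 R3=0xcc R4=0x8c  N=1 Z=0
after  3: R0=0xcc R1=0xc5 R2=0xc0 R3=0xcc R4=0xcc  N=1 Z=0
after  4: R0=0xcc R1=0xc5 R2=0xcd R3=0xcc R4=0xcc  N=1 Z=0
after  5: R0=0x00 R1=0xc5 R2=0xcd R3=0xcc R4=0xcc  N=0 Z=1
after  6: R0=0xcd R1=0xc5 R2=0xcd R3=0xcc R4=0xcc  N=1 Z=0
after  7: R0=0xcd R1=0x01 R2=0xcd R3=0xcc R4=0xcc  N=0 Z=0
after  8: R0=0xcd R1=0xce R2=0xcd R3=0xcc R4=0xcc  N=1 Z=0
after  9: R0=0xcd R1=0xce R2=0xcd R3=0x99 R4=0xcc  N=1 Z=0
-- IRQ taken; context saved, return-PC = 10 --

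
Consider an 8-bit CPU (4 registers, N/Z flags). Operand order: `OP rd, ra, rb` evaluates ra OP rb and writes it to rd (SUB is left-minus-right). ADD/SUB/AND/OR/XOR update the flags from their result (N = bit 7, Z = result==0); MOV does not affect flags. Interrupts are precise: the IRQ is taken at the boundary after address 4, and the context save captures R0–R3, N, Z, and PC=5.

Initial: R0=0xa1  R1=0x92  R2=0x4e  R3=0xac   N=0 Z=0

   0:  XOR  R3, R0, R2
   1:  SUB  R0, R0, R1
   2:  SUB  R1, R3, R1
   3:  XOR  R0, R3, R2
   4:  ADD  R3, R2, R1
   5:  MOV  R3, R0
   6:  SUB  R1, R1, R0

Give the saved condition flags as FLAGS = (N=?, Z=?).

after  0: R0=0xa1 R1=0x92 R2=0x4e R3=0xef  N=1 Z=0
after  1: R0=0x0f R1=0x92 R2=0x4e R3=0xef  N=0 Z=0
after  2: R0=0x0f R1=0x5d R2=0x4e R3=0xef  N=0 Z=0
after  3: R0=0xa1 R1=0x5d R2=0x4e R3=0xef  N=1 Z=0
after  4: R0=0xa1 R1=0x5d R2=0x4e R3=0xab  N=1 Z=0
-- IRQ taken; context saved, return-PC = 5 --

FLAGS = (N=1, Z=0)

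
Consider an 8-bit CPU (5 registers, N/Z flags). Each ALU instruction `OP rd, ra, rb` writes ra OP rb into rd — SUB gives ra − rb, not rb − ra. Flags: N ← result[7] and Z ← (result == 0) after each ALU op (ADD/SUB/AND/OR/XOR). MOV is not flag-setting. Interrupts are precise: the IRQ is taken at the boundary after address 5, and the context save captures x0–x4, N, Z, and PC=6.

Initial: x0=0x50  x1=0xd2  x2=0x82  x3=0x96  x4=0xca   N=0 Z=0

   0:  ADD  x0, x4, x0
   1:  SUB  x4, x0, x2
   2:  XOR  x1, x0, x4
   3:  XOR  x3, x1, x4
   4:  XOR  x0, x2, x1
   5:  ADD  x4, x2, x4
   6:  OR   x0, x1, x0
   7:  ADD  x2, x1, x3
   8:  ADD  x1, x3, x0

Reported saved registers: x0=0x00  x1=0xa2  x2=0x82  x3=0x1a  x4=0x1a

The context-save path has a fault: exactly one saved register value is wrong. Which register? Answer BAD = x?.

after  0: x0=0x1a x1=0xd2 x2=0x82 x3=0x96 x4=0xca  N=0 Z=0
after  1: x0=0x1a x1=0xd2 x2=0x82 x3=0x96 x4=0x98  N=1 Z=0
after  2: x0=0x1a x1=0x82 x2=0x82 x3=0x96 x4=0x98  N=1 Z=0
after  3: x0=0x1a x1=0x82 x2=0x82 x3=0x1a x4=0x98  N=0 Z=0
after  4: x0=0x00 x1=0x82 x2=0x82 x3=0x1a x4=0x98  N=0 Z=1
after  5: x0=0x00 x1=0x82 x2=0x82 x3=0x1a x4=0x1a  N=0 Z=0
-- IRQ taken; context saved, return-PC = 6 --
mismatch: x1: reported 0xa2 vs actual 0x82

BAD = x1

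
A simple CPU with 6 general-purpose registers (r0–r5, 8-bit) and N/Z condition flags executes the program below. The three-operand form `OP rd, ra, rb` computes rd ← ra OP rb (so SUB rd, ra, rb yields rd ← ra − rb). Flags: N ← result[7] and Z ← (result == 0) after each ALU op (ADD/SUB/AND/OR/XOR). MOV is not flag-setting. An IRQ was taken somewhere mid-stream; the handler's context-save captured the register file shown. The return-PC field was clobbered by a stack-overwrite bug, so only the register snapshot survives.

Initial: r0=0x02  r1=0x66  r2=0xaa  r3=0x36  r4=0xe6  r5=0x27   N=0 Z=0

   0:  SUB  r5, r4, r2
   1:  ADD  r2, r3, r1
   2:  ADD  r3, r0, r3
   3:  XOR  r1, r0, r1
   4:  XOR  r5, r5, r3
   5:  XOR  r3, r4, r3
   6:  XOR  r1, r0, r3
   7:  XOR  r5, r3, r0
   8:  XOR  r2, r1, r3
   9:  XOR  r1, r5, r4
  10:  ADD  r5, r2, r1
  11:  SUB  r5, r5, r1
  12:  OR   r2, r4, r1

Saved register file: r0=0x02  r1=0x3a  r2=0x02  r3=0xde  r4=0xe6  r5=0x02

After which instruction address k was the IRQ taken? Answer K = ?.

after  0: r0=0x02 r1=0x66 r2=0xaa r3=0x36 r4=0xe6 r5=0x3c  N=0 Z=0
after  1: r0=0x02 r1=0x66 r2=0x9c r3=0x36 r4=0xe6 r5=0x3c  N=1 Z=0
after  2: r0=0x02 r1=0x66 r2=0x9c r3=0x38 r4=0xe6 r5=0x3c  N=0 Z=0
after  3: r0=0x02 r1=0x64 r2=0x9c r3=0x38 r4=0xe6 r5=0x3c  N=0 Z=0
after  4: r0=0x02 r1=0x64 r2=0x9c r3=0x38 r4=0xe6 r5=0x04  N=0 Z=0
after  5: r0=0x02 r1=0x64 r2=0x9c r3=0xde r4=0xe6 r5=0x04  N=1 Z=0
after  6: r0=0x02 r1=0xdc r2=0x9c r3=0xde r4=0xe6 r5=0x04  N=1 Z=0
after  7: r0=0x02 r1=0xdc r2=0x9c r3=0xde r4=0xe6 r5=0xdc  N=1 Z=0
after  8: r0=0x02 r1=0xdc r2=0x02 r3=0xde r4=0xe6 r5=0xdc  N=0 Z=0
after  9: r0=0x02 r1=0x3a r2=0x02 r3=0xde r4=0xe6 r5=0xdc  N=0 Z=0
after 10: r0=0x02 r1=0x3a r2=0x02 r3=0xde r4=0xe6 r5=0x3c  N=0 Z=0
after 11: r0=0x02 r1=0x3a r2=0x02 r3=0xde r4=0xe6 r5=0x02  N=0 Z=0
-- IRQ taken; context saved, return-PC = 12 --

K = 11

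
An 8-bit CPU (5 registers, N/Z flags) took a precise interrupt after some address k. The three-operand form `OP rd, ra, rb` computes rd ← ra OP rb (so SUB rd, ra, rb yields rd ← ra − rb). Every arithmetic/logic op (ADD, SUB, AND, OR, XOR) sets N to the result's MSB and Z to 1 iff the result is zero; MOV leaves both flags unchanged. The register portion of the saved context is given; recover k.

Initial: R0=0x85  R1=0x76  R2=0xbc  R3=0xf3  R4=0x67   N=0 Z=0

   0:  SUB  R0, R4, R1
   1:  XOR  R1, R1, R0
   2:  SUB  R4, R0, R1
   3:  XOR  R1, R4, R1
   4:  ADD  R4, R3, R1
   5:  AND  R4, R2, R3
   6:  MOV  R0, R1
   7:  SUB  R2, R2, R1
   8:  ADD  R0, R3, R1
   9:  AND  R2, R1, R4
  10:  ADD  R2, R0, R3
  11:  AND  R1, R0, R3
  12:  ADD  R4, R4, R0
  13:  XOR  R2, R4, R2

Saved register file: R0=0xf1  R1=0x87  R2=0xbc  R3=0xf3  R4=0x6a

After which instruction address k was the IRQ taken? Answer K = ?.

after  0: R0=0xf1 R1=0x76 R2=0xbc R3=0xf3 R4=0x67  N=1 Z=0
after  1: R0=0xf1 R1=0x87 R2=0xbc R3=0xf3 R4=0x67  N=1 Z=0
after  2: R0=0xf1 R1=0x87 R2=0xbc R3=0xf3 R4=0x6a  N=0 Z=0
-- IRQ taken; context saved, return-PC = 3 --

K = 2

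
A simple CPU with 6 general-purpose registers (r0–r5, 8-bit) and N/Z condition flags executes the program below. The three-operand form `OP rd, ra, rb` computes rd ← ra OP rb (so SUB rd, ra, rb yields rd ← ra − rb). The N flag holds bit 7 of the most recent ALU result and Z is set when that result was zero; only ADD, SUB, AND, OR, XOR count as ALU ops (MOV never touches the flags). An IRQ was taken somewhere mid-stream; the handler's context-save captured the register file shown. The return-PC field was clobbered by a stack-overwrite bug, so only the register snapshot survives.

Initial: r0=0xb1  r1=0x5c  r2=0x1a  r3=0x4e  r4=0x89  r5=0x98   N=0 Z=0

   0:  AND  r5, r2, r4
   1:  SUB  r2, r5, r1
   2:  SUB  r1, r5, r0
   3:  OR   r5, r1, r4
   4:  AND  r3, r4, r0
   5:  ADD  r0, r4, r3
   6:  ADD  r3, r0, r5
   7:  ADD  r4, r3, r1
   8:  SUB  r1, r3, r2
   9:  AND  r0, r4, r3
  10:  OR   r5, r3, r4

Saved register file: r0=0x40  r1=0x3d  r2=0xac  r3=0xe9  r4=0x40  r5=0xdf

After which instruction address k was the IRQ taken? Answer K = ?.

K = 9

after  0: r0=0xb1 r1=0x5c r2=0x1a r3=0x4e r4=0x89 r5=0x08  N=0 Z=0
after  1: r0=0xb1 r1=0x5c r2=0xac r3=0x4e r4=0x89 r5=0x08  N=1 Z=0
after  2: r0=0xb1 r1=0x57 r2=0xac r3=0x4e r4=0x89 r5=0x08  N=0 Z=0
after  3: r0=0xb1 r1=0x57 r2=0xac r3=0x4e r4=0x89 r5=0xdf  N=1 Z=0
after  4: r0=0xb1 r1=0x57 r2=0xac r3=0x81 r4=0x89 r5=0xdf  N=1 Z=0
after  5: r0=0x0a r1=0x57 r2=0xac r3=0x81 r4=0x89 r5=0xdf  N=0 Z=0
after  6: r0=0x0a r1=0x57 r2=0xac r3=0xe9 r4=0x89 r5=0xdf  N=1 Z=0
after  7: r0=0x0a r1=0x57 r2=0xac r3=0xe9 r4=0x40 r5=0xdf  N=0 Z=0
after  8: r0=0x0a r1=0x3d r2=0xac r3=0xe9 r4=0x40 r5=0xdf  N=0 Z=0
after  9: r0=0x40 r1=0x3d r2=0xac r3=0xe9 r4=0x40 r5=0xdf  N=0 Z=0
-- IRQ taken; context saved, return-PC = 10 --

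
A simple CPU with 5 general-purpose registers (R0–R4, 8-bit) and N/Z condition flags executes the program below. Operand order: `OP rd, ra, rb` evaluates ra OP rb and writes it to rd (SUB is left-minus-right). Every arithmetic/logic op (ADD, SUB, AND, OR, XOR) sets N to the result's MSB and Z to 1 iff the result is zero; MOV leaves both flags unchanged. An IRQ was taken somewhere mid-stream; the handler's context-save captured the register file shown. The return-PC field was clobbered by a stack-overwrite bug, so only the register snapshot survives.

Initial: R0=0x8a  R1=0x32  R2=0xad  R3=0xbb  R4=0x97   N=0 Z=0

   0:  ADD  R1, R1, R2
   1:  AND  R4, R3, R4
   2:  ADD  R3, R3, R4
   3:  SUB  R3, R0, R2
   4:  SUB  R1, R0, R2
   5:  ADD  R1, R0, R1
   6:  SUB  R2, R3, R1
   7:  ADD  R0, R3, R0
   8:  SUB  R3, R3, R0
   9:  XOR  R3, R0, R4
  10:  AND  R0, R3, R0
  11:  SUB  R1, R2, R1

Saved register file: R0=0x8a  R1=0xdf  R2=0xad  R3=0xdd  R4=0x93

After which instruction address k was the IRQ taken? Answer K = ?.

K = 3

after  0: R0=0x8a R1=0xdf R2=0xad R3=0xbb R4=0x97  N=1 Z=0
after  1: R0=0x8a R1=0xdf R2=0xad R3=0xbb R4=0x93  N=1 Z=0
after  2: R0=0x8a R1=0xdf R2=0xad R3=0x4e R4=0x93  N=0 Z=0
after  3: R0=0x8a R1=0xdf R2=0xad R3=0xdd R4=0x93  N=1 Z=0
-- IRQ taken; context saved, return-PC = 4 --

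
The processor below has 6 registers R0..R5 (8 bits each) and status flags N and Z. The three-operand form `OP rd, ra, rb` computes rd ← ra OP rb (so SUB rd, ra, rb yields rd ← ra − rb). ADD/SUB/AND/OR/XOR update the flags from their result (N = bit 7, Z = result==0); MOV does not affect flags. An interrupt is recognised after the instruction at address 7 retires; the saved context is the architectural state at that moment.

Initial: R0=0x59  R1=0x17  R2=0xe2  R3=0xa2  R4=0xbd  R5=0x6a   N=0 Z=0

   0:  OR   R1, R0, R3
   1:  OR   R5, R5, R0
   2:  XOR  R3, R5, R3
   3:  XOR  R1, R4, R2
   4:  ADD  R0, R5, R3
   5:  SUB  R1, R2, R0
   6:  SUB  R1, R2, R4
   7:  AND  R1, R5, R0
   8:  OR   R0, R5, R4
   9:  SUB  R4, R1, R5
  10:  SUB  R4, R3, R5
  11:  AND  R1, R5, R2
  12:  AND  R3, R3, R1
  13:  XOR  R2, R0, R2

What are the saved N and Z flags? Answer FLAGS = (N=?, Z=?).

FLAGS = (N=0, Z=0)

after  0: R0=0x59 R1=0xfb R2=0xe2 R3=0xa2 R4=0xbd R5=0x6a  N=1 Z=0
after  1: R0=0x59 R1=0xfb R2=0xe2 R3=0xa2 R4=0xbd R5=0x7b  N=0 Z=0
after  2: R0=0x59 R1=0xfb R2=0xe2 R3=0xd9 R4=0xbd R5=0x7b  N=1 Z=0
after  3: R0=0x59 R1=0x5f R2=0xe2 R3=0xd9 R4=0xbd R5=0x7b  N=0 Z=0
after  4: R0=0x54 R1=0x5f R2=0xe2 R3=0xd9 R4=0xbd R5=0x7b  N=0 Z=0
after  5: R0=0x54 R1=0x8e R2=0xe2 R3=0xd9 R4=0xbd R5=0x7b  N=1 Z=0
after  6: R0=0x54 R1=0x25 R2=0xe2 R3=0xd9 R4=0xbd R5=0x7b  N=0 Z=0
after  7: R0=0x54 R1=0x50 R2=0xe2 R3=0xd9 R4=0xbd R5=0x7b  N=0 Z=0
-- IRQ taken; context saved, return-PC = 8 --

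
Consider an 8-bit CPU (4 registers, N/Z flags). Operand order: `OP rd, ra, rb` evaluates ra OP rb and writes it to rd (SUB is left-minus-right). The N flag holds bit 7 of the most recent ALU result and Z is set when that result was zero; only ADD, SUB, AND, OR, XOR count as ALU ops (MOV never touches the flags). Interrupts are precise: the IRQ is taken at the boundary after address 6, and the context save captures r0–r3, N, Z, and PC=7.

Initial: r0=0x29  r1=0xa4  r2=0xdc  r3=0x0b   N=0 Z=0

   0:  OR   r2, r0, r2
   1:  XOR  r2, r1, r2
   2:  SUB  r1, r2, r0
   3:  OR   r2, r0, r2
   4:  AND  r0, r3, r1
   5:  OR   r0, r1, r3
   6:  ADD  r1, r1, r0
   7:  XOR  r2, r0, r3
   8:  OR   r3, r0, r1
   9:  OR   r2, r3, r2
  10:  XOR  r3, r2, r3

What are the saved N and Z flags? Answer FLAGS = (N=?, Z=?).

after  0: r0=0x29 r1=0xa4 r2=0xfd r3=0x0b  N=1 Z=0
after  1: r0=0x29 r1=0xa4 r2=0x59 r3=0x0b  N=0 Z=0
after  2: r0=0x29 r1=0x30 r2=0x59 r3=0x0b  N=0 Z=0
after  3: r0=0x29 r1=0x30 r2=0x79 r3=0x0b  N=0 Z=0
after  4: r0=0x00 r1=0x30 r2=0x79 r3=0x0b  N=0 Z=1
after  5: r0=0x3b r1=0x30 r2=0x79 r3=0x0b  N=0 Z=0
after  6: r0=0x3b r1=0x6b r2=0x79 r3=0x0b  N=0 Z=0
-- IRQ taken; context saved, return-PC = 7 --

FLAGS = (N=0, Z=0)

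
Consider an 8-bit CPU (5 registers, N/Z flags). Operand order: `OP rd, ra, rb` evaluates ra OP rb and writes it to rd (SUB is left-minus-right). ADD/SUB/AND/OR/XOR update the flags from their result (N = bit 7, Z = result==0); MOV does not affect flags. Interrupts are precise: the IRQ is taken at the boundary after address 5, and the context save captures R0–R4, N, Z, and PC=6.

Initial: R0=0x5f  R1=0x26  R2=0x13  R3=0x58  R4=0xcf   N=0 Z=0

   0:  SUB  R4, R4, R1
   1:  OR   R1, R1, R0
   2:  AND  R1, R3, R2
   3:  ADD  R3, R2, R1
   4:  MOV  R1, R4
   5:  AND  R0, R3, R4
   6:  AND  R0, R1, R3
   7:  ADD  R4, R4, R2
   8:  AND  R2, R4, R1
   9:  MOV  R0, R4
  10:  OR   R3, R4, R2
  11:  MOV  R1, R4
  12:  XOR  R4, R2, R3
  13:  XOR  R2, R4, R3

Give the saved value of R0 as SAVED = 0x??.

SAVED = 0x21

after  0: R0=0x5f R1=0x26 R2=0x13 R3=0x58 R4=0xa9  N=1 Z=0
after  1: R0=0x5f R1=0x7f R2=0x13 R3=0x58 R4=0xa9  N=0 Z=0
after  2: R0=0x5f R1=0x10 R2=0x13 R3=0x58 R4=0xa9  N=0 Z=0
after  3: R0=0x5f R1=0x10 R2=0x13 R3=0x23 R4=0xa9  N=0 Z=0
after  4: R0=0x5f R1=0xa9 R2=0x13 R3=0x23 R4=0xa9  N=0 Z=0
after  5: R0=0x21 R1=0xa9 R2=0x13 R3=0x23 R4=0xa9  N=0 Z=0
-- IRQ taken; context saved, return-PC = 6 --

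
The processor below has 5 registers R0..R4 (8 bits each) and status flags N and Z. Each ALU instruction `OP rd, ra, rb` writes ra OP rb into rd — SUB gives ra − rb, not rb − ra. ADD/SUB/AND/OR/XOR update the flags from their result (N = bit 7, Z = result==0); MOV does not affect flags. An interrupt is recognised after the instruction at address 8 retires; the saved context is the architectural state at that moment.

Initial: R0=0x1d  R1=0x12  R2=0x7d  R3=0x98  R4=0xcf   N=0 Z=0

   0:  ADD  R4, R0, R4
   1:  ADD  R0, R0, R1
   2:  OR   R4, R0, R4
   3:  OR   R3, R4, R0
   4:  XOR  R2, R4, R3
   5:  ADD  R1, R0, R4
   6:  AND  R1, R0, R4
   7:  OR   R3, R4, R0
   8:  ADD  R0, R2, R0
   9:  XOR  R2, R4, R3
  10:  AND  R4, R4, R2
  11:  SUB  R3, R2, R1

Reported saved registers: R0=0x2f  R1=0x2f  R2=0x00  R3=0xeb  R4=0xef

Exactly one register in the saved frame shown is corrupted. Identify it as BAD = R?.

after  0: R0=0x1d R1=0x12 R2=0x7d R3=0x98 R4=0xec  N=1 Z=0
after  1: R0=0x2f R1=0x12 R2=0x7d R3=0x98 R4=0xec  N=0 Z=0
after  2: R0=0x2f R1=0x12 R2=0x7d R3=0x98 R4=0xef  N=1 Z=0
after  3: R0=0x2f R1=0x12 R2=0x7d R3=0xef R4=0xef  N=1 Z=0
after  4: R0=0x2f R1=0x12 R2=0x00 R3=0xef R4=0xef  N=0 Z=1
after  5: R0=0x2f R1=0x1e R2=0x00 R3=0xef R4=0xef  N=0 Z=0
after  6: R0=0x2f R1=0x2f R2=0x00 R3=0xef R4=0xef  N=0 Z=0
after  7: R0=0x2f R1=0x2f R2=0x00 R3=0xef R4=0xef  N=1 Z=0
after  8: R0=0x2f R1=0x2f R2=0x00 R3=0xef R4=0xef  N=0 Z=0
-- IRQ taken; context saved, return-PC = 9 --
mismatch: R3: reported 0xeb vs actual 0xef

BAD = R3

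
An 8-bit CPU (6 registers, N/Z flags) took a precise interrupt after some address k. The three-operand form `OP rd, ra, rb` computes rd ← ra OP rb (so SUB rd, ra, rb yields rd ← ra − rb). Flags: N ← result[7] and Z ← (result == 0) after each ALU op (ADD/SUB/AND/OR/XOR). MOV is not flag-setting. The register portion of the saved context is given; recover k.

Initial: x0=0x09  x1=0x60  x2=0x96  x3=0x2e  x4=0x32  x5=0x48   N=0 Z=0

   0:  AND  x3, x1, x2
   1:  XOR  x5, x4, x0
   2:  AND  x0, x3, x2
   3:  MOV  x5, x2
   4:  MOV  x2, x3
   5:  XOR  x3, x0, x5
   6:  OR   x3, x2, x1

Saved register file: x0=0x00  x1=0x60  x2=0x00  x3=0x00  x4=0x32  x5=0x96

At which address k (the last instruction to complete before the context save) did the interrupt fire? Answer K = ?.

K = 4

after  0: x0=0x09 x1=0x60 x2=0x96 x3=0x00 x4=0x32 x5=0x48  N=0 Z=1
after  1: x0=0x09 x1=0x60 x2=0x96 x3=0x00 x4=0x32 x5=0x3b  N=0 Z=0
after  2: x0=0x00 x1=0x60 x2=0x96 x3=0x00 x4=0x32 x5=0x3b  N=0 Z=1
after  3: x0=0x00 x1=0x60 x2=0x96 x3=0x00 x4=0x32 x5=0x96  N=0 Z=1
after  4: x0=0x00 x1=0x60 x2=0x00 x3=0x00 x4=0x32 x5=0x96  N=0 Z=1
-- IRQ taken; context saved, return-PC = 5 --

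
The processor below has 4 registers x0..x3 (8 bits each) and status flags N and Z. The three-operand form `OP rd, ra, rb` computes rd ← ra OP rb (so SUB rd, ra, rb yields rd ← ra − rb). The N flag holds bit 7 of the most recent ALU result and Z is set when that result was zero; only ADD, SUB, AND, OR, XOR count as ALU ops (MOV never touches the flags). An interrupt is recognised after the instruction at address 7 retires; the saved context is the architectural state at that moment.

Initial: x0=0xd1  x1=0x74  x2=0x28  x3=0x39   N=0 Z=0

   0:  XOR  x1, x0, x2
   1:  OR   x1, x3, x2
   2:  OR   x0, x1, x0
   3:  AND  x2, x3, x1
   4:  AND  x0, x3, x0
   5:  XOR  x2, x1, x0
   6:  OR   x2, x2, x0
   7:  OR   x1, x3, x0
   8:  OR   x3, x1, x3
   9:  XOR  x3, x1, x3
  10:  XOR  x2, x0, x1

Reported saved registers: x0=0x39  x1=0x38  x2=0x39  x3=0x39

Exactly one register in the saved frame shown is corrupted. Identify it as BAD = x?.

after  0: x0=0xd1 x1=0xf9 x2=0x28 x3=0x39  N=1 Z=0
after  1: x0=0xd1 x1=0x39 x2=0x28 x3=0x39  N=0 Z=0
after  2: x0=0xf9 x1=0x39 x2=0x28 x3=0x39  N=1 Z=0
after  3: x0=0xf9 x1=0x39 x2=0x39 x3=0x39  N=0 Z=0
after  4: x0=0x39 x1=0x39 x2=0x39 x3=0x39  N=0 Z=0
after  5: x0=0x39 x1=0x39 x2=0x00 x3=0x39  N=0 Z=1
after  6: x0=0x39 x1=0x39 x2=0x39 x3=0x39  N=0 Z=0
after  7: x0=0x39 x1=0x39 x2=0x39 x3=0x39  N=0 Z=0
-- IRQ taken; context saved, return-PC = 8 --
mismatch: x1: reported 0x38 vs actual 0x39

BAD = x1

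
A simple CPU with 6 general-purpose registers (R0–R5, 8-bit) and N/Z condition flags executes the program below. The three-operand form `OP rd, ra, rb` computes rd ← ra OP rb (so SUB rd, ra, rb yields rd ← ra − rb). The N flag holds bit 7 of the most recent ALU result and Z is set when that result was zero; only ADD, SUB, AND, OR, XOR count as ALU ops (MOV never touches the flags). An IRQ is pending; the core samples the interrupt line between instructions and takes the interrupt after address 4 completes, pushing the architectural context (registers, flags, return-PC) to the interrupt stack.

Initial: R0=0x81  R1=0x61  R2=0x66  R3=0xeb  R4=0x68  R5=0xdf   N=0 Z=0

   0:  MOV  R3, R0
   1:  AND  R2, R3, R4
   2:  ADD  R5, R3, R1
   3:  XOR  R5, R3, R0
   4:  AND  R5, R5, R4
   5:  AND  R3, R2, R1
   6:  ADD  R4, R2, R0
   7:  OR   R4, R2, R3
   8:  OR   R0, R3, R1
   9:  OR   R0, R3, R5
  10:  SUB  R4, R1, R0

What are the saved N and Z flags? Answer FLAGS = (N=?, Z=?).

FLAGS = (N=0, Z=1)

after  0: R0=0x81 R1=0x61 R2=0x66 R3=0x81 R4=0x68 R5=0xdf  N=0 Z=0
after  1: R0=0x81 R1=0x61 R2=0x00 R3=0x81 R4=0x68 R5=0xdf  N=0 Z=1
after  2: R0=0x81 R1=0x61 R2=0x00 R3=0x81 R4=0x68 R5=0xe2  N=1 Z=0
after  3: R0=0x81 R1=0x61 R2=0x00 R3=0x81 R4=0x68 R5=0x00  N=0 Z=1
after  4: R0=0x81 R1=0x61 R2=0x00 R3=0x81 R4=0x68 R5=0x00  N=0 Z=1
-- IRQ taken; context saved, return-PC = 5 --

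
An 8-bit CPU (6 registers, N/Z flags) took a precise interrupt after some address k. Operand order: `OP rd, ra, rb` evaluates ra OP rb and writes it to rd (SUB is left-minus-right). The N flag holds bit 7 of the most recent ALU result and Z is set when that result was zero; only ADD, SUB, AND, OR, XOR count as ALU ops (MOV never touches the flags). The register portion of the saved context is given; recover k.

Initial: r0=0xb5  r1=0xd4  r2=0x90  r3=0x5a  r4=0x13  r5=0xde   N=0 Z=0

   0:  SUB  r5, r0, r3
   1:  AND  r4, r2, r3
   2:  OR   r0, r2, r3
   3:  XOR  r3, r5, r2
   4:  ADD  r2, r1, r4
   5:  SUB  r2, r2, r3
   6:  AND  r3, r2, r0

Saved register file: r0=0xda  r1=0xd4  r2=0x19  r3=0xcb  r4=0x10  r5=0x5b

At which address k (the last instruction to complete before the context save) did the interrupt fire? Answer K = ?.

K = 5

after  0: r0=0xb5 r1=0xd4 r2=0x90 r3=0x5a r4=0x13 r5=0x5b  N=0 Z=0
after  1: r0=0xb5 r1=0xd4 r2=0x90 r3=0x5a r4=0x10 r5=0x5b  N=0 Z=0
after  2: r0=0xda r1=0xd4 r2=0x90 r3=0x5a r4=0x10 r5=0x5b  N=1 Z=0
after  3: r0=0xda r1=0xd4 r2=0x90 r3=0xcb r4=0x10 r5=0x5b  N=1 Z=0
after  4: r0=0xda r1=0xd4 r2=0xe4 r3=0xcb r4=0x10 r5=0x5b  N=1 Z=0
after  5: r0=0xda r1=0xd4 r2=0x19 r3=0xcb r4=0x10 r5=0x5b  N=0 Z=0
-- IRQ taken; context saved, return-PC = 6 --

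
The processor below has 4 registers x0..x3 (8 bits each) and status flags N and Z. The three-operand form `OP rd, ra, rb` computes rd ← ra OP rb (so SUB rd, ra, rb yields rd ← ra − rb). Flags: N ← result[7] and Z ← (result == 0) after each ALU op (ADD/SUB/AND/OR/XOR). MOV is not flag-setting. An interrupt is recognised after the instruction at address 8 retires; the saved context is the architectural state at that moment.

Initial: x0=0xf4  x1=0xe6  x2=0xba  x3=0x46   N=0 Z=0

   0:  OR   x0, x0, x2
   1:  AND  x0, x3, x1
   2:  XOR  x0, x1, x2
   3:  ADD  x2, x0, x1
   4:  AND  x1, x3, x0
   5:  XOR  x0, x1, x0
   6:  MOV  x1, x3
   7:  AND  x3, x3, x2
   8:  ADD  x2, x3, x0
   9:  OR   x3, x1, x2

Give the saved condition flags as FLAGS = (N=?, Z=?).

FLAGS = (N=0, Z=0)

after  0: x0=0xfe x1=0xe6 x2=0xba x3=0x46  N=1 Z=0
after  1: x0=0x46 x1=0xe6 x2=0xba x3=0x46  N=0 Z=0
after  2: x0=0x5c x1=0xe6 x2=0xba x3=0x46  N=0 Z=0
after  3: x0=0x5c x1=0xe6 x2=0x42 x3=0x46  N=0 Z=0
after  4: x0=0x5c x1=0x44 x2=0x42 x3=0x46  N=0 Z=0
after  5: x0=0x18 x1=0x44 x2=0x42 x3=0x46  N=0 Z=0
after  6: x0=0x18 x1=0x46 x2=0x42 x3=0x46  N=0 Z=0
after  7: x0=0x18 x1=0x46 x2=0x42 x3=0x42  N=0 Z=0
after  8: x0=0x18 x1=0x46 x2=0x5a x3=0x42  N=0 Z=0
-- IRQ taken; context saved, return-PC = 9 --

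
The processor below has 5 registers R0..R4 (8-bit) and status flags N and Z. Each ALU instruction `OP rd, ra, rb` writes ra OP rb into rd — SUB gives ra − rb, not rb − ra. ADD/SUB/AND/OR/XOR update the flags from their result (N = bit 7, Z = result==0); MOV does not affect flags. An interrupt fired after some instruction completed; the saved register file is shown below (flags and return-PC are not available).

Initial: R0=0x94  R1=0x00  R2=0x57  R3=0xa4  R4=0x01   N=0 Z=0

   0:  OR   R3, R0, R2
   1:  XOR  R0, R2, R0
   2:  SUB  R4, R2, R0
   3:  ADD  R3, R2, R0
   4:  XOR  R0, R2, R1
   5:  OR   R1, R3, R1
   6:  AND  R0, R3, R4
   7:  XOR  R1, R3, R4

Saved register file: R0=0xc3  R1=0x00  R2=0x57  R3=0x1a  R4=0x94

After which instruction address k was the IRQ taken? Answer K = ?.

K = 3

after  0: R0=0x94 R1=0x00 R2=0x57 R3=0xd7 R4=0x01  N=1 Z=0
after  1: R0=0xc3 R1=0x00 R2=0x57 R3=0xd7 R4=0x01  N=1 Z=0
after  2: R0=0xc3 R1=0x00 R2=0x57 R3=0xd7 R4=0x94  N=1 Z=0
after  3: R0=0xc3 R1=0x00 R2=0x57 R3=0x1a R4=0x94  N=0 Z=0
-- IRQ taken; context saved, return-PC = 4 --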